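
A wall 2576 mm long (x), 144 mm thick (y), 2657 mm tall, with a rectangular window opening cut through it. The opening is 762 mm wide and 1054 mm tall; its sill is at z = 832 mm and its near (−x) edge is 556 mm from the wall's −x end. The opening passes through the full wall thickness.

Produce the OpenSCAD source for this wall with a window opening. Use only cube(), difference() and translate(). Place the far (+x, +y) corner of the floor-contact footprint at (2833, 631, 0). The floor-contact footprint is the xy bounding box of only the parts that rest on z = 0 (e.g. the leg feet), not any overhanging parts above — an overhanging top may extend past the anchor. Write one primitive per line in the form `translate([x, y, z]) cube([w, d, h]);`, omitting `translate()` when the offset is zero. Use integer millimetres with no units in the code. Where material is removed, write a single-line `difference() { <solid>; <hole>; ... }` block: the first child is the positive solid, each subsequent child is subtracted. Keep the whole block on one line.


difference() { translate([257, 487, 0]) cube([2576, 144, 2657]); translate([813, 487, 832]) cube([762, 144, 1054]); }


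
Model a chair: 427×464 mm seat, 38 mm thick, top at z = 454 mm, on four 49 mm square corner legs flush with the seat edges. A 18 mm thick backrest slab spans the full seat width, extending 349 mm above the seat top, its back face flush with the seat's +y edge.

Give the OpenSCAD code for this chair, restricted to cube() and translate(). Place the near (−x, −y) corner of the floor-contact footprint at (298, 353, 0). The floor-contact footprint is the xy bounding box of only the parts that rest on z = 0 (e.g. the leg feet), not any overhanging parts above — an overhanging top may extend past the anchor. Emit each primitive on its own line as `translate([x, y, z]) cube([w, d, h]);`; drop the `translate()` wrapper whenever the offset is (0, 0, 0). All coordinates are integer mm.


// leg_h = 454 - 38 = 416
translate([298, 353, 416]) cube([427, 464, 38]);
translate([298, 353, 0]) cube([49, 49, 416]);
translate([676, 353, 0]) cube([49, 49, 416]);
translate([298, 768, 0]) cube([49, 49, 416]);
translate([676, 768, 0]) cube([49, 49, 416]);
translate([298, 799, 454]) cube([427, 18, 349]);


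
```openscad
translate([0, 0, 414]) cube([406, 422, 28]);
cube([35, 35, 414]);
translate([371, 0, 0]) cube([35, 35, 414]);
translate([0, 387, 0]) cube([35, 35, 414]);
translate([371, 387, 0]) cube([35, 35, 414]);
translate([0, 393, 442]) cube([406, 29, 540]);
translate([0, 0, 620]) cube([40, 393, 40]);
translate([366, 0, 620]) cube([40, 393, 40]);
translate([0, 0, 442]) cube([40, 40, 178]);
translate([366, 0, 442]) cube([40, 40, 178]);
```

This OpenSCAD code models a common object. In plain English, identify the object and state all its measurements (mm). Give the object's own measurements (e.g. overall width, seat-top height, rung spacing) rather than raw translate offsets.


A chair. The seat is a 406×422×28 mm slab with its top at z = 442 mm, on four 35×35 mm corner legs (flush with the seat edges, standing on z = 0). A flat backrest 29 mm thick, 540 mm tall, spans the full seat width and rises from the seat top along its +y edge, rear face flush with the rear of the seat. Two armrests of 40×40 mm section run along each side from the seat's front edge to the front of the backrest, top faces 218 mm above the seat top and outer faces flush with the seat's x-edges; a 40×40 mm post under the front of each armrest stands on the seat at the front corner.


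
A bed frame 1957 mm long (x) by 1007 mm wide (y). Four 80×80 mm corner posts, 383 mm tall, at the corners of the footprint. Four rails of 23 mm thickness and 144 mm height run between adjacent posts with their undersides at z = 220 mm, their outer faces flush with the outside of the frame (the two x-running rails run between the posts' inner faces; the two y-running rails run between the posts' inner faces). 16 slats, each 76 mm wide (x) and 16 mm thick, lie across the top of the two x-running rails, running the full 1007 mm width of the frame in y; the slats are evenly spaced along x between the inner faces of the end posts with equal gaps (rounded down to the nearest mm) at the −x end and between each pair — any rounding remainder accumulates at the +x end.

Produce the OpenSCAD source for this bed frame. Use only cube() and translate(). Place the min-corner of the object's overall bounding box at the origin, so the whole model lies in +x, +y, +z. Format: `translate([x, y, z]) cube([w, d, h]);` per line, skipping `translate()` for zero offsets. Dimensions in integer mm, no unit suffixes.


cube([80, 80, 383]);
translate([0, 927, 0]) cube([80, 80, 383]);
translate([1877, 0, 0]) cube([80, 80, 383]);
translate([1877, 927, 0]) cube([80, 80, 383]);
translate([80, 0, 220]) cube([1797, 23, 144]);
translate([80, 984, 220]) cube([1797, 23, 144]);
translate([0, 80, 220]) cube([23, 847, 144]);
translate([1934, 80, 220]) cube([23, 847, 144]);
translate([114, 0, 364]) cube([76, 1007, 16]);
translate([224, 0, 364]) cube([76, 1007, 16]);
translate([334, 0, 364]) cube([76, 1007, 16]);
translate([444, 0, 364]) cube([76, 1007, 16]);
translate([554, 0, 364]) cube([76, 1007, 16]);
translate([664, 0, 364]) cube([76, 1007, 16]);
translate([774, 0, 364]) cube([76, 1007, 16]);
translate([884, 0, 364]) cube([76, 1007, 16]);
translate([994, 0, 364]) cube([76, 1007, 16]);
translate([1104, 0, 364]) cube([76, 1007, 16]);
translate([1214, 0, 364]) cube([76, 1007, 16]);
translate([1324, 0, 364]) cube([76, 1007, 16]);
translate([1434, 0, 364]) cube([76, 1007, 16]);
translate([1544, 0, 364]) cube([76, 1007, 16]);
translate([1654, 0, 364]) cube([76, 1007, 16]);
translate([1764, 0, 364]) cube([76, 1007, 16]);


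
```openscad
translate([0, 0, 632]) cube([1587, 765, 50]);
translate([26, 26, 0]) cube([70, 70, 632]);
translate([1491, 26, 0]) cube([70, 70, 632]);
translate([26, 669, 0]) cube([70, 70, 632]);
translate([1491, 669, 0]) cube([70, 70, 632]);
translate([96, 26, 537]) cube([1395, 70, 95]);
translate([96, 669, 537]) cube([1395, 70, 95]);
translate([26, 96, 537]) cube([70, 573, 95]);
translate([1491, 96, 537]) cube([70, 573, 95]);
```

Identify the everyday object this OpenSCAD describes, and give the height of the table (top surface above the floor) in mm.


A table. The table height is 682 mm.

A 1587×765×50 slab sits at z = 632 on four 70 mm square posts — a table. The top surface is at 632 + 50 = 682 mm.


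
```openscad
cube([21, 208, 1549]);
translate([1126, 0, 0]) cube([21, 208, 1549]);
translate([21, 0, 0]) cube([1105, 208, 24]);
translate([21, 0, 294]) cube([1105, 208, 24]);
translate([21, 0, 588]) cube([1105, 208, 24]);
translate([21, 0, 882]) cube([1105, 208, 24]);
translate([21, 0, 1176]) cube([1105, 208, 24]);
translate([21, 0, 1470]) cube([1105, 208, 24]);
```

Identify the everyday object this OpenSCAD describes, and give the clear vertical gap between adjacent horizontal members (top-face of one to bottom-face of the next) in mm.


A bookshelf. The clear shelf gap is 270 mm.

Two tall side panels with 6 horizontal boards between them — a bookshelf. The first two shelf undersides are at z = 0 and z = 294; with shelf thickness 24, the clear gap is 294 − 0 − 24 = 270 mm.


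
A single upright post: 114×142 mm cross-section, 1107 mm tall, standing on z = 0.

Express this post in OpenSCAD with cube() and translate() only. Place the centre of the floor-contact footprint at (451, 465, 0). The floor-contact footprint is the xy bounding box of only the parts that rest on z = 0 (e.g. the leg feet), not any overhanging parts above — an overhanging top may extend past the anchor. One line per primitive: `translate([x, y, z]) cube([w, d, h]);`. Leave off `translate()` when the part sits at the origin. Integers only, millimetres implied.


translate([394, 394, 0]) cube([114, 142, 1107]);


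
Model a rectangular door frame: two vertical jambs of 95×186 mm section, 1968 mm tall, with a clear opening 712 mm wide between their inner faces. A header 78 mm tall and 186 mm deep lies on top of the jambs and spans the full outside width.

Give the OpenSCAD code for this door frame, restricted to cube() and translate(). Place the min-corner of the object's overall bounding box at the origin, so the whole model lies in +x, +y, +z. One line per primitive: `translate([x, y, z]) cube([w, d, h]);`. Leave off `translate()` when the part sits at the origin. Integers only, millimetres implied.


cube([95, 186, 1968]);
translate([807, 0, 0]) cube([95, 186, 1968]);
translate([0, 0, 1968]) cube([902, 186, 78]);


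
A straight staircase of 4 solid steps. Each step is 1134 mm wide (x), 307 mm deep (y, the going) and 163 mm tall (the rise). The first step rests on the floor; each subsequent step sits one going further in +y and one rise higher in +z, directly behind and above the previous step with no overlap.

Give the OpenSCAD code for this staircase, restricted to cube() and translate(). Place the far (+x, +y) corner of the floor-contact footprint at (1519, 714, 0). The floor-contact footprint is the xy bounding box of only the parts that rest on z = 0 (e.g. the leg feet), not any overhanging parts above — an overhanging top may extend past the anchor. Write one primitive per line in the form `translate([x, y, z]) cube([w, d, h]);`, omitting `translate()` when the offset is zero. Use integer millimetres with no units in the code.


translate([385, 407, 0]) cube([1134, 307, 163]);
translate([385, 714, 163]) cube([1134, 307, 163]);
translate([385, 1021, 326]) cube([1134, 307, 163]);
translate([385, 1328, 489]) cube([1134, 307, 163]);


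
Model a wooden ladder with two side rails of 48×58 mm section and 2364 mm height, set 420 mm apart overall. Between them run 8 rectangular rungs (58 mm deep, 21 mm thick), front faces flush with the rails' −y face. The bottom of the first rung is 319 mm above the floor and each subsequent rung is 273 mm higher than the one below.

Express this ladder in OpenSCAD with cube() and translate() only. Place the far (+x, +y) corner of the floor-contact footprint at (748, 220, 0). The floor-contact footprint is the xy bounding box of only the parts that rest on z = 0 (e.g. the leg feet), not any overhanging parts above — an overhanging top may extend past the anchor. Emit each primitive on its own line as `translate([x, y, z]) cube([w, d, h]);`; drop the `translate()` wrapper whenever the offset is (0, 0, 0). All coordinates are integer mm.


translate([328, 162, 0]) cube([48, 58, 2364]);
translate([700, 162, 0]) cube([48, 58, 2364]);
translate([376, 162, 319]) cube([324, 58, 21]);
translate([376, 162, 592]) cube([324, 58, 21]);
translate([376, 162, 865]) cube([324, 58, 21]);
translate([376, 162, 1138]) cube([324, 58, 21]);
translate([376, 162, 1411]) cube([324, 58, 21]);
translate([376, 162, 1684]) cube([324, 58, 21]);
translate([376, 162, 1957]) cube([324, 58, 21]);
translate([376, 162, 2230]) cube([324, 58, 21]);


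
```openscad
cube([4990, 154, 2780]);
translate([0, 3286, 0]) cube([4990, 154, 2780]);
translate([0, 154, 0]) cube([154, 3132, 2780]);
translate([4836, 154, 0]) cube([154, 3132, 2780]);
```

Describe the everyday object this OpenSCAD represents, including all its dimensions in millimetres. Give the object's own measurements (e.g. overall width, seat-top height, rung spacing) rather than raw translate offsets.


The wall frame of a small rectangular building: four walls, each 2780 mm tall and 154 mm thick, enclosing a footprint 4990 mm (x) by 3440 mm (y) outside-to-outside, with no floor or roof. The front and back walls (the −y and +y sides) span the full width; the two side walls fit between them.


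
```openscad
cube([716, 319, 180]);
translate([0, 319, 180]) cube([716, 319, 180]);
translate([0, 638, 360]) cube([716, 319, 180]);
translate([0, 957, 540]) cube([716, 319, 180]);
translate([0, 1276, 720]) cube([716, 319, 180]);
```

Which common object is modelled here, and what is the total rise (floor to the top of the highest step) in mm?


A staircase. The total rise is 900 mm.

5 identical blocks, each offset up and back from the previous — a staircase. Each step is 180 mm tall and there are 5 of them, so the total rise is 5 × 180 = 900 mm.


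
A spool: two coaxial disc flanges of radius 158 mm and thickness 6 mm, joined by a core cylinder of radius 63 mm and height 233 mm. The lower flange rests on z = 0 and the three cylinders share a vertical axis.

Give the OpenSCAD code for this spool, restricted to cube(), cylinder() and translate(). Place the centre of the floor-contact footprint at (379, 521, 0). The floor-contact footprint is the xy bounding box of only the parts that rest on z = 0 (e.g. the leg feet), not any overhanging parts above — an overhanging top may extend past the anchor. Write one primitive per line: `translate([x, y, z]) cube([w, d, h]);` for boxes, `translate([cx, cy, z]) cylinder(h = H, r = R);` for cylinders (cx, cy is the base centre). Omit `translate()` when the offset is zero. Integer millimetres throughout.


translate([379, 521, 0]) cylinder(h = 6, r = 158);
translate([379, 521, 6]) cylinder(h = 233, r = 63);
translate([379, 521, 239]) cylinder(h = 6, r = 158);


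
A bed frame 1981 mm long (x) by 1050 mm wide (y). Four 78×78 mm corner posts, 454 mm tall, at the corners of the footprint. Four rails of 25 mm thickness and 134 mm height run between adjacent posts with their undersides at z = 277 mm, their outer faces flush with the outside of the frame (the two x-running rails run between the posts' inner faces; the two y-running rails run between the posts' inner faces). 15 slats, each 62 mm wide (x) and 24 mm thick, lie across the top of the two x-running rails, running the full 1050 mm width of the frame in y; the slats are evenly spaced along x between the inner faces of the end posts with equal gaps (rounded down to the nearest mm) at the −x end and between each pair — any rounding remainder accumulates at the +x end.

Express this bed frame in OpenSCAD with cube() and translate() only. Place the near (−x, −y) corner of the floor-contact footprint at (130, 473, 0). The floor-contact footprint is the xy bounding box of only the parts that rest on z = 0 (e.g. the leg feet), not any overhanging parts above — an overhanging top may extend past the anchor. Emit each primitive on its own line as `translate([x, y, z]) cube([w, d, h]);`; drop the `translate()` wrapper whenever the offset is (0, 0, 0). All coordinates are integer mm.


translate([130, 473, 0]) cube([78, 78, 454]);
translate([130, 1445, 0]) cube([78, 78, 454]);
translate([2033, 473, 0]) cube([78, 78, 454]);
translate([2033, 1445, 0]) cube([78, 78, 454]);
translate([208, 473, 277]) cube([1825, 25, 134]);
translate([208, 1498, 277]) cube([1825, 25, 134]);
translate([130, 551, 277]) cube([25, 894, 134]);
translate([2086, 551, 277]) cube([25, 894, 134]);
translate([263, 473, 411]) cube([62, 1050, 24]);
translate([380, 473, 411]) cube([62, 1050, 24]);
translate([497, 473, 411]) cube([62, 1050, 24]);
translate([614, 473, 411]) cube([62, 1050, 24]);
translate([731, 473, 411]) cube([62, 1050, 24]);
translate([848, 473, 411]) cube([62, 1050, 24]);
translate([965, 473, 411]) cube([62, 1050, 24]);
translate([1082, 473, 411]) cube([62, 1050, 24]);
translate([1199, 473, 411]) cube([62, 1050, 24]);
translate([1316, 473, 411]) cube([62, 1050, 24]);
translate([1433, 473, 411]) cube([62, 1050, 24]);
translate([1550, 473, 411]) cube([62, 1050, 24]);
translate([1667, 473, 411]) cube([62, 1050, 24]);
translate([1784, 473, 411]) cube([62, 1050, 24]);
translate([1901, 473, 411]) cube([62, 1050, 24]);


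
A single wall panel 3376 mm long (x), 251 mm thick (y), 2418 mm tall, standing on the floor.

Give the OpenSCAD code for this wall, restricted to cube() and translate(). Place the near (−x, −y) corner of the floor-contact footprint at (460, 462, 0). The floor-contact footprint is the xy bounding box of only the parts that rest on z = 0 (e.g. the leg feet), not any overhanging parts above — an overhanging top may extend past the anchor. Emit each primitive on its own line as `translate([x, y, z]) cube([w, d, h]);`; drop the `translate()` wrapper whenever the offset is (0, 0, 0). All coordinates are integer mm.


translate([460, 462, 0]) cube([3376, 251, 2418]);


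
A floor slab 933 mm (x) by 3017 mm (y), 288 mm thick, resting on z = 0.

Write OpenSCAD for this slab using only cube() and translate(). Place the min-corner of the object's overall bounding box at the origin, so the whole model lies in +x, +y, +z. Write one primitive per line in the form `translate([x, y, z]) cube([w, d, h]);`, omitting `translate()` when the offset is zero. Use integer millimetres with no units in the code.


cube([933, 3017, 288]);


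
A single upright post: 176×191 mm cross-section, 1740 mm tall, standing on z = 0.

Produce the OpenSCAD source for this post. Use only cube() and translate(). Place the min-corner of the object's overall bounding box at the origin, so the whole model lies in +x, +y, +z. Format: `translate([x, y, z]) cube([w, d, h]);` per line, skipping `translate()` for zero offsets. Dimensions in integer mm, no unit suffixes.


cube([176, 191, 1740]);


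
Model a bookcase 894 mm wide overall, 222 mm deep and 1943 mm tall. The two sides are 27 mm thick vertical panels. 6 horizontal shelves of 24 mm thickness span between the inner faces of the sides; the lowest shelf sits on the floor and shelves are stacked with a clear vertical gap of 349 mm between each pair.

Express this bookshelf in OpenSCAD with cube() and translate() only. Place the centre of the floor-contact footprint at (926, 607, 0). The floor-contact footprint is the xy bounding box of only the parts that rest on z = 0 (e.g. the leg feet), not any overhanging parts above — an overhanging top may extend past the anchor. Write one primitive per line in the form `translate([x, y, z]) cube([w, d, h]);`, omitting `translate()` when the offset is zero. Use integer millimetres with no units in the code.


translate([479, 496, 0]) cube([27, 222, 1943]);
translate([1346, 496, 0]) cube([27, 222, 1943]);
translate([506, 496, 0]) cube([840, 222, 24]);
translate([506, 496, 373]) cube([840, 222, 24]);
translate([506, 496, 746]) cube([840, 222, 24]);
translate([506, 496, 1119]) cube([840, 222, 24]);
translate([506, 496, 1492]) cube([840, 222, 24]);
translate([506, 496, 1865]) cube([840, 222, 24]);


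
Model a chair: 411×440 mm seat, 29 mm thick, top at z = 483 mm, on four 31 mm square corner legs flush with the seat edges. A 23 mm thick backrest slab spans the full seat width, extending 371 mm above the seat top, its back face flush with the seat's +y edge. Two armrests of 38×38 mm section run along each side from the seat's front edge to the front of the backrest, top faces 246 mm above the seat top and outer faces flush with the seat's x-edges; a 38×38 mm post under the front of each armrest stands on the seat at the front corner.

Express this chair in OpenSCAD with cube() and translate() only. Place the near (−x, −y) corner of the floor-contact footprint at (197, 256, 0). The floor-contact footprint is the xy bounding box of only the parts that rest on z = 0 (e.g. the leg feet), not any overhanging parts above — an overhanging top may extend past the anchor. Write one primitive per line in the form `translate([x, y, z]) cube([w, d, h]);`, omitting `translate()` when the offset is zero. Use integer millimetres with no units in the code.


// leg_h = 483 - 29 = 454
// arm post h = 246 - 38 = 208
translate([197, 256, 454]) cube([411, 440, 29]);
translate([197, 256, 0]) cube([31, 31, 454]);
translate([577, 256, 0]) cube([31, 31, 454]);
translate([197, 665, 0]) cube([31, 31, 454]);
translate([577, 665, 0]) cube([31, 31, 454]);
translate([197, 673, 483]) cube([411, 23, 371]);
translate([197, 256, 691]) cube([38, 417, 38]);
translate([570, 256, 691]) cube([38, 417, 38]);
translate([197, 256, 483]) cube([38, 38, 208]);
translate([570, 256, 483]) cube([38, 38, 208]);


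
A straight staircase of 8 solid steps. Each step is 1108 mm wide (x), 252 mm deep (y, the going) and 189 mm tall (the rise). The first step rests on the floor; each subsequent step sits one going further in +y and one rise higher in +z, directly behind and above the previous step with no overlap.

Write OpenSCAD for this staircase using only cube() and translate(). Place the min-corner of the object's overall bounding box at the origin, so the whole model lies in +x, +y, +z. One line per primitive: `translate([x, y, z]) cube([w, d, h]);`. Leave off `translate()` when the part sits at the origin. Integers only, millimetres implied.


cube([1108, 252, 189]);
translate([0, 252, 189]) cube([1108, 252, 189]);
translate([0, 504, 378]) cube([1108, 252, 189]);
translate([0, 756, 567]) cube([1108, 252, 189]);
translate([0, 1008, 756]) cube([1108, 252, 189]);
translate([0, 1260, 945]) cube([1108, 252, 189]);
translate([0, 1512, 1134]) cube([1108, 252, 189]);
translate([0, 1764, 1323]) cube([1108, 252, 189]);


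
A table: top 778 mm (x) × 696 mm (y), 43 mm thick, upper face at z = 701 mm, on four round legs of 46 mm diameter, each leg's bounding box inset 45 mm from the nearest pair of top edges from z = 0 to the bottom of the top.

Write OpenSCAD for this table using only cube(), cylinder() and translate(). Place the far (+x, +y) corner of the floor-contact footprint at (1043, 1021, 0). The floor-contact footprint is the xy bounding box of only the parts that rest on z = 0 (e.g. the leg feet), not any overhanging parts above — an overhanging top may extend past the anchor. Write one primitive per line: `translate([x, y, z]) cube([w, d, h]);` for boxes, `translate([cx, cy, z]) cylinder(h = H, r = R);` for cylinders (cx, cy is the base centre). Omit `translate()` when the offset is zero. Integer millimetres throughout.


// leg_h = 701 - 43 = 658
translate([310, 370, 658]) cube([778, 696, 43]);
translate([378, 438, 0]) cylinder(h = 658, r = 23);
translate([1020, 438, 0]) cylinder(h = 658, r = 23);
translate([378, 998, 0]) cylinder(h = 658, r = 23);
translate([1020, 998, 0]) cylinder(h = 658, r = 23);


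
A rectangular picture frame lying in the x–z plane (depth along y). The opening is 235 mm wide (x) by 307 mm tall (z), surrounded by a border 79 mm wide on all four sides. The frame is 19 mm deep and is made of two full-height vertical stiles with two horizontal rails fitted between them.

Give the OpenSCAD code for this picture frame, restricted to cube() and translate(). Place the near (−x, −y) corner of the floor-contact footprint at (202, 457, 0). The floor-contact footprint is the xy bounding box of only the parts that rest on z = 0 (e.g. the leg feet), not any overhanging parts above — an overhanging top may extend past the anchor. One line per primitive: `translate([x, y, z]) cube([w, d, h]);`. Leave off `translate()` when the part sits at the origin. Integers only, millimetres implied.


translate([202, 457, 0]) cube([79, 19, 465]);
translate([516, 457, 0]) cube([79, 19, 465]);
translate([281, 457, 0]) cube([235, 19, 79]);
translate([281, 457, 386]) cube([235, 19, 79]);


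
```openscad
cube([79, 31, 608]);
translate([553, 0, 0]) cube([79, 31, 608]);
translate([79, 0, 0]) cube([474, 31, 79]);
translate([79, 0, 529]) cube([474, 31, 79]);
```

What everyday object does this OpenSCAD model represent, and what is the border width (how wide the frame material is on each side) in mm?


A picture frame. The border width is 79 mm.

Four thin pieces enclosing a rectangular opening — a picture frame. The two full-height stiles are 608 mm tall; the top rail sits at z = 529 and is 79 mm tall, so the border above the opening is 608 − 529 = 79 mm, matching the stile x-width.


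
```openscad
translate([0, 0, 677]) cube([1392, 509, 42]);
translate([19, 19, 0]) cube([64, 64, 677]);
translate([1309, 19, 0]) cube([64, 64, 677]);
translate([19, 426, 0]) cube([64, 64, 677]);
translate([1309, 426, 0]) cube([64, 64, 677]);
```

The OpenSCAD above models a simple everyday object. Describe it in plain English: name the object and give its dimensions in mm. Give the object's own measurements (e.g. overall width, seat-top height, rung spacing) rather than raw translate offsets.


A rectangular dining table. The top is 1392×509×42 mm with its upper surface at z = 719 mm. It stands on four 64×64 mm square legs, each inset 19 mm from the nearest pair of top edges, running from the floor to the underside of the top.


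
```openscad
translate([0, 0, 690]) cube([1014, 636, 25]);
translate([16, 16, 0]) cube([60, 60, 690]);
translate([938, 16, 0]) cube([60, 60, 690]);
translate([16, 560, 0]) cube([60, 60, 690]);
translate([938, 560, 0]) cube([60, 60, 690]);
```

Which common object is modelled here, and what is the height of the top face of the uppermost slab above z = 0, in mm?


A table. The table height is 715 mm.

A 1014×636×25 slab sits at z = 690 on four 60 mm square posts — a table. The top surface is at 690 + 25 = 715 mm.


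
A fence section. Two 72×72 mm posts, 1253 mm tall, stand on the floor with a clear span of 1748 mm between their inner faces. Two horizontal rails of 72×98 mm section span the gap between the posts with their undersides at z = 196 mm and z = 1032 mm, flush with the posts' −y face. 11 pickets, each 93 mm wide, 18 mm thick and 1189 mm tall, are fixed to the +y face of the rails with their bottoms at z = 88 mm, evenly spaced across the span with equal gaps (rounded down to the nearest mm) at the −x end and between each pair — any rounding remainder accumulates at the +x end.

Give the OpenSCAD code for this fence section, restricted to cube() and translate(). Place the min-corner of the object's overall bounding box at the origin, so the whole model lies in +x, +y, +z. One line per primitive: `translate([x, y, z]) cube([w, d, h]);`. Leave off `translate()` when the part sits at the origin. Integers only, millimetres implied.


cube([72, 72, 1253]);
translate([1820, 0, 0]) cube([72, 72, 1253]);
translate([72, 0, 196]) cube([1748, 72, 98]);
translate([72, 0, 1032]) cube([1748, 72, 98]);
translate([132, 72, 88]) cube([93, 18, 1189]);
translate([285, 72, 88]) cube([93, 18, 1189]);
translate([438, 72, 88]) cube([93, 18, 1189]);
translate([591, 72, 88]) cube([93, 18, 1189]);
translate([744, 72, 88]) cube([93, 18, 1189]);
translate([897, 72, 88]) cube([93, 18, 1189]);
translate([1050, 72, 88]) cube([93, 18, 1189]);
translate([1203, 72, 88]) cube([93, 18, 1189]);
translate([1356, 72, 88]) cube([93, 18, 1189]);
translate([1509, 72, 88]) cube([93, 18, 1189]);
translate([1662, 72, 88]) cube([93, 18, 1189]);


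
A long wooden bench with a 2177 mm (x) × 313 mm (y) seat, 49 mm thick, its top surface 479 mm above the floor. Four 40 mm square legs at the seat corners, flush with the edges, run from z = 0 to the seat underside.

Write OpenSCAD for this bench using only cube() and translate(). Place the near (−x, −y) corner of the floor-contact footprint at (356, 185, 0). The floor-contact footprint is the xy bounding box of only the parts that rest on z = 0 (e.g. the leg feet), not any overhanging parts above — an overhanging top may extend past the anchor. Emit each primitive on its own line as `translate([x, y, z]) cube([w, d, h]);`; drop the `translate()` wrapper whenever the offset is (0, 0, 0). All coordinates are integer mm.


translate([356, 185, 430]) cube([2177, 313, 49]);
translate([356, 185, 0]) cube([40, 40, 430]);
translate([356, 458, 0]) cube([40, 40, 430]);
translate([2493, 185, 0]) cube([40, 40, 430]);
translate([2493, 458, 0]) cube([40, 40, 430]);


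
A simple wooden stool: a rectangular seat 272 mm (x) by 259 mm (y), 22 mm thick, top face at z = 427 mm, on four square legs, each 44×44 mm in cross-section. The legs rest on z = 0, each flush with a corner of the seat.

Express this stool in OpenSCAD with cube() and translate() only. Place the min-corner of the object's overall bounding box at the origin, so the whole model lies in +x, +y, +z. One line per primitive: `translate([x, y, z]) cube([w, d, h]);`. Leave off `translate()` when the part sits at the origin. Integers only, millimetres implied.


translate([0, 0, 405]) cube([272, 259, 22]);
cube([44, 44, 405]);
translate([228, 0, 0]) cube([44, 44, 405]);
translate([0, 215, 0]) cube([44, 44, 405]);
translate([228, 215, 0]) cube([44, 44, 405]);


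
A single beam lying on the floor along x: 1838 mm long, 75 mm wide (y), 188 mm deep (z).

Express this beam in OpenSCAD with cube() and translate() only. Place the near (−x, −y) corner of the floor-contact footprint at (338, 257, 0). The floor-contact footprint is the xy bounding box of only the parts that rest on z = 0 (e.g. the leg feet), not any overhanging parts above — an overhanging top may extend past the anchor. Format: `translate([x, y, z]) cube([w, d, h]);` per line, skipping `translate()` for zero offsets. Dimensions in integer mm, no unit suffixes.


translate([338, 257, 0]) cube([1838, 75, 188]);


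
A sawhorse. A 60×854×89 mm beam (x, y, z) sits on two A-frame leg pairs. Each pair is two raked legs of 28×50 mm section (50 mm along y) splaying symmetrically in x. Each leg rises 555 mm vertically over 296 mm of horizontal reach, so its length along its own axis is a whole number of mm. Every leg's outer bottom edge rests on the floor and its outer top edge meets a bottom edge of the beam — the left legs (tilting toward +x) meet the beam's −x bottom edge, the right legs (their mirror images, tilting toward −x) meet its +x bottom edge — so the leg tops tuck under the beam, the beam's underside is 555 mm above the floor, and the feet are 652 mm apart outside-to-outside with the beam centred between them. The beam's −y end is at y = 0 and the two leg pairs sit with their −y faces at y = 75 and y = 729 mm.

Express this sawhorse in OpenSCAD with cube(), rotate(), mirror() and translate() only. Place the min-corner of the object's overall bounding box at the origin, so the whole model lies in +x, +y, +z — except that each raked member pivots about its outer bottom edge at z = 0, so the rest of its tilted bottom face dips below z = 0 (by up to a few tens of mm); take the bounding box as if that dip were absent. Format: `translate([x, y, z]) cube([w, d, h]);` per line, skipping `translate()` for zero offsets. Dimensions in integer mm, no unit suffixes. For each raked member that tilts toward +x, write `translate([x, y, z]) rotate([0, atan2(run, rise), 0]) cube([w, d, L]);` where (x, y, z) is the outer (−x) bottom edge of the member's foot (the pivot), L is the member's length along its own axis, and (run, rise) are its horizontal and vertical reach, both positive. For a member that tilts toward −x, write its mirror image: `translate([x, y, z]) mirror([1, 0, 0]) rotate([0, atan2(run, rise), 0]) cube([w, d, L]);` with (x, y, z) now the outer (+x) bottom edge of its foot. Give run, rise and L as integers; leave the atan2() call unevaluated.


translate([296, 0, 555]) cube([60, 854, 89]);
translate([0, 75, 0]) rotate([0, atan2(296, 555), 0]) cube([28, 50, 629]);
translate([652, 75, 0]) mirror([1, 0, 0]) rotate([0, atan2(296, 555), 0]) cube([28, 50, 629]);
translate([0, 729, 0]) rotate([0, atan2(296, 555), 0]) cube([28, 50, 629]);
translate([652, 729, 0]) mirror([1, 0, 0]) rotate([0, atan2(296, 555), 0]) cube([28, 50, 629]);


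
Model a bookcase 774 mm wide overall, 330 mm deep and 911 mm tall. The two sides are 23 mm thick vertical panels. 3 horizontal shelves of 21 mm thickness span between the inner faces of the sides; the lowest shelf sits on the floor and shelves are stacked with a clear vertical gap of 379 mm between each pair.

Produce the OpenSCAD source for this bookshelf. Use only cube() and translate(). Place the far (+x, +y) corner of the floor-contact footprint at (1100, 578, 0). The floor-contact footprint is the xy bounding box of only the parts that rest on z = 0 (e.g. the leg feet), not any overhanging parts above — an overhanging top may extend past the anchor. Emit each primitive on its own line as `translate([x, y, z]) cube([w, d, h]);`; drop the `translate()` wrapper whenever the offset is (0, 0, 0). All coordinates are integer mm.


translate([326, 248, 0]) cube([23, 330, 911]);
translate([1077, 248, 0]) cube([23, 330, 911]);
translate([349, 248, 0]) cube([728, 330, 21]);
translate([349, 248, 400]) cube([728, 330, 21]);
translate([349, 248, 800]) cube([728, 330, 21]);


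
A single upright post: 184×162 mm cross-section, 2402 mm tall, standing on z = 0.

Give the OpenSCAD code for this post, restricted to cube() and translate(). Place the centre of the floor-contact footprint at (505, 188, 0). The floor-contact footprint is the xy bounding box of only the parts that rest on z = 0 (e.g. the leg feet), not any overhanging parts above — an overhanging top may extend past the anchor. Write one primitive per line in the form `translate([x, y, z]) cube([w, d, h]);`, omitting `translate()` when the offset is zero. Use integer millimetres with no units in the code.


translate([413, 107, 0]) cube([184, 162, 2402]);


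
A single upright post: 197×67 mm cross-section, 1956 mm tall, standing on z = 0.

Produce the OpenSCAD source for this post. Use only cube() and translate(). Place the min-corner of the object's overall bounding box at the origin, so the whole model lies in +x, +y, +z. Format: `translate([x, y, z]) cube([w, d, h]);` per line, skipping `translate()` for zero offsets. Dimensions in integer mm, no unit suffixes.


cube([197, 67, 1956]);


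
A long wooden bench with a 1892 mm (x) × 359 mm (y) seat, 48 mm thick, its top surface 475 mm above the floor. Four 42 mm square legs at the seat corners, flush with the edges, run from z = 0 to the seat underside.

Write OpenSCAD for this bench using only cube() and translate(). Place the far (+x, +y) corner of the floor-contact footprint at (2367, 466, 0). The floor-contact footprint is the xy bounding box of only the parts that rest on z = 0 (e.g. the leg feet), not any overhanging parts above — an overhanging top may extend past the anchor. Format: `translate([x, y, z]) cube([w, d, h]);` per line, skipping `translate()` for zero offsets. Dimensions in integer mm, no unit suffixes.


translate([475, 107, 427]) cube([1892, 359, 48]);
translate([475, 107, 0]) cube([42, 42, 427]);
translate([475, 424, 0]) cube([42, 42, 427]);
translate([2325, 107, 0]) cube([42, 42, 427]);
translate([2325, 424, 0]) cube([42, 42, 427]);


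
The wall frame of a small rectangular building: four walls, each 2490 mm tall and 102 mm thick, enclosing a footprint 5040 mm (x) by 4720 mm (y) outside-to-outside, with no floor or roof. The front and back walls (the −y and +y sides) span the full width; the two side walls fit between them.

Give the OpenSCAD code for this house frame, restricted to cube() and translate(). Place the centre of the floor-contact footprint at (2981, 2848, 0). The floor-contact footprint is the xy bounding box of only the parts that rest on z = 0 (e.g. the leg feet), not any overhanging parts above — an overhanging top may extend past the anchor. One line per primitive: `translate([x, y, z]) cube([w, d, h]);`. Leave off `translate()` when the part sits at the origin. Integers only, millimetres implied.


translate([461, 488, 0]) cube([5040, 102, 2490]);
translate([461, 5106, 0]) cube([5040, 102, 2490]);
translate([461, 590, 0]) cube([102, 4516, 2490]);
translate([5399, 590, 0]) cube([102, 4516, 2490]);


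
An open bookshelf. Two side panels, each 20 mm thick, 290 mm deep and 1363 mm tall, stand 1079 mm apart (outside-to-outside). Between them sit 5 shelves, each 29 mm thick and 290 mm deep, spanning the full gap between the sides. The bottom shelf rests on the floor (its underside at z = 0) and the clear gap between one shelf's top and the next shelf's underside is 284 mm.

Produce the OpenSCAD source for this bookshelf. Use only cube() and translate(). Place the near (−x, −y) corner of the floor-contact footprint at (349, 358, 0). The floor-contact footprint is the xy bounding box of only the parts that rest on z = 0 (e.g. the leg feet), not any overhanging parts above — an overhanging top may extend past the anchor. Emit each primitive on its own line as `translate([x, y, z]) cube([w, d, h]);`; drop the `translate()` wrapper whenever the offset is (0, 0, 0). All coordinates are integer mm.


translate([349, 358, 0]) cube([20, 290, 1363]);
translate([1408, 358, 0]) cube([20, 290, 1363]);
translate([369, 358, 0]) cube([1039, 290, 29]);
translate([369, 358, 313]) cube([1039, 290, 29]);
translate([369, 358, 626]) cube([1039, 290, 29]);
translate([369, 358, 939]) cube([1039, 290, 29]);
translate([369, 358, 1252]) cube([1039, 290, 29]);


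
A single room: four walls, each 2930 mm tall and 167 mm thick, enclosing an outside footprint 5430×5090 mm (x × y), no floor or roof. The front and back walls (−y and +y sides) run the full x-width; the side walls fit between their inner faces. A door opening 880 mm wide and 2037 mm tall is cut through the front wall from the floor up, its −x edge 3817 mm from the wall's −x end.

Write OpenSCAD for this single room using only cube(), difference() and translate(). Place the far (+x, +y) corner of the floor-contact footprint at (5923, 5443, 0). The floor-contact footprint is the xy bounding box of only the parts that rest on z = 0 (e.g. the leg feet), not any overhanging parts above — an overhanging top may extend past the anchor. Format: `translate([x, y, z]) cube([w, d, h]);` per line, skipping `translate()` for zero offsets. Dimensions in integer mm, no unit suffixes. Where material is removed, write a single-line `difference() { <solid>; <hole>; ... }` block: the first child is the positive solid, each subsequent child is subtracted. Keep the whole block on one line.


difference() { translate([493, 353, 0]) cube([5430, 167, 2930]); translate([4310, 353, 0]) cube([880, 167, 2037]); }
translate([493, 5276, 0]) cube([5430, 167, 2930]);
translate([493, 520, 0]) cube([167, 4756, 2930]);
translate([5756, 520, 0]) cube([167, 4756, 2930]);


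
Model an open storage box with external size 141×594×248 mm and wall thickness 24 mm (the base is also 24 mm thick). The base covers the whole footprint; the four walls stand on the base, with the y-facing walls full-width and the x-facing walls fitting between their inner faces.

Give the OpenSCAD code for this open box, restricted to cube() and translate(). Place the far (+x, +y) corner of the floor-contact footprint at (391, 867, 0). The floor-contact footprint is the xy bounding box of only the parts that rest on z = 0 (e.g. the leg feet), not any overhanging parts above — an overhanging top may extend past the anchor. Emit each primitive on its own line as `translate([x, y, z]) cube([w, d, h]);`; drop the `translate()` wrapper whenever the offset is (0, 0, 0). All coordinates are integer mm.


translate([250, 273, 0]) cube([141, 594, 24]);
translate([250, 273, 24]) cube([141, 24, 224]);
translate([250, 843, 24]) cube([141, 24, 224]);
translate([250, 297, 24]) cube([24, 546, 224]);
translate([367, 297, 24]) cube([24, 546, 224]);


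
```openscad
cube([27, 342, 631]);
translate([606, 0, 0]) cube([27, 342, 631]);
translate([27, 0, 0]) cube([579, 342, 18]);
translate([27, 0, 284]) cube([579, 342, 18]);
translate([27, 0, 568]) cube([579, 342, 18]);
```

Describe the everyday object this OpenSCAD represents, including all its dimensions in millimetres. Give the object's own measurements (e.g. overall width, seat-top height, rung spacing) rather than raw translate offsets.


An open bookshelf. Two side panels, each 27 mm thick, 342 mm deep and 631 mm tall, stand 633 mm apart (outside-to-outside). Between them sit 3 shelves, each 18 mm thick and 342 mm deep, spanning the full gap between the sides. The bottom shelf rests on the floor (its underside at z = 0) and the clear gap between one shelf's top and the next shelf's underside is 266 mm.


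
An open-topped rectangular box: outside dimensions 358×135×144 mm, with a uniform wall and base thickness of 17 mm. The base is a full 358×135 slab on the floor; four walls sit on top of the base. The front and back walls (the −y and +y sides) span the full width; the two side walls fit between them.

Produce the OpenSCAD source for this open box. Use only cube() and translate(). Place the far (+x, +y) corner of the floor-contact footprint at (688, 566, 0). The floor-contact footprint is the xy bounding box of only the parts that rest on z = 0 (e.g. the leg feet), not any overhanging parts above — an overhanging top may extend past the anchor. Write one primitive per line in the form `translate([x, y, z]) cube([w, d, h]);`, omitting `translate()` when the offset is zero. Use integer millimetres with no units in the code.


translate([330, 431, 0]) cube([358, 135, 17]);
translate([330, 431, 17]) cube([358, 17, 127]);
translate([330, 549, 17]) cube([358, 17, 127]);
translate([330, 448, 17]) cube([17, 101, 127]);
translate([671, 448, 17]) cube([17, 101, 127]);
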